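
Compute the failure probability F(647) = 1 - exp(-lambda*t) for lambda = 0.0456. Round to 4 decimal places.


lambda = 0.0456, t = 647
lambda * t = 29.5032
exp(-29.5032) = 0.0
F(t) = 1 - 0.0
F(t) = 1.0

1.0


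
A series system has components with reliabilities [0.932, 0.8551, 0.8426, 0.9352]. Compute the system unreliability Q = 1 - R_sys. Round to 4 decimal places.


Components: [0.932, 0.8551, 0.8426, 0.9352]
After component 1: product = 0.932
After component 2: product = 0.797
After component 3: product = 0.6715
After component 4: product = 0.628
R_sys = 0.628
Q = 1 - 0.628 = 0.372

0.372


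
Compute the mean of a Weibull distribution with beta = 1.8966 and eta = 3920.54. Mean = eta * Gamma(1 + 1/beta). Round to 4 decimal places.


beta = 1.8966, eta = 3920.54
1/beta = 0.5273
1 + 1/beta = 1.5273
Gamma(1.5273) = 0.8874
Mean = 3920.54 * 0.8874
Mean = 3479.1444

3479.1444


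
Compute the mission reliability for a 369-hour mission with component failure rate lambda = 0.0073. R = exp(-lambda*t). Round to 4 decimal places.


lambda = 0.0073
mission_time = 369
lambda * t = 0.0073 * 369 = 2.6937
R = exp(-2.6937)
R = 0.0676

0.0676


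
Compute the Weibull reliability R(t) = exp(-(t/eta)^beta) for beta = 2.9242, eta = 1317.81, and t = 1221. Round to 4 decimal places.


beta = 2.9242, eta = 1317.81, t = 1221
t/eta = 1221 / 1317.81 = 0.9265
(t/eta)^beta = 0.9265^2.9242 = 0.8
R(t) = exp(-0.8)
R(t) = 0.4493

0.4493


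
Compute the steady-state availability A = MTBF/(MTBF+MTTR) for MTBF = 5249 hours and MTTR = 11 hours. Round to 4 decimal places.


MTBF = 5249
MTTR = 11
MTBF + MTTR = 5260
A = 5249 / 5260
A = 0.9979

0.9979


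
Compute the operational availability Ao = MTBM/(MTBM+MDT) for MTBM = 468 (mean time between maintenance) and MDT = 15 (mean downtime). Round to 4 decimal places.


MTBM = 468
MDT = 15
MTBM + MDT = 483
Ao = 468 / 483
Ao = 0.9689

0.9689


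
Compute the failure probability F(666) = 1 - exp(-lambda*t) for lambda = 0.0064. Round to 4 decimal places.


lambda = 0.0064, t = 666
lambda * t = 4.2624
exp(-4.2624) = 0.0141
F(t) = 1 - 0.0141
F(t) = 0.9859

0.9859


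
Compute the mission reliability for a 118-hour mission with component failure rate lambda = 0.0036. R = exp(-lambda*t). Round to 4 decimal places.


lambda = 0.0036
mission_time = 118
lambda * t = 0.0036 * 118 = 0.4248
R = exp(-0.4248)
R = 0.6539

0.6539


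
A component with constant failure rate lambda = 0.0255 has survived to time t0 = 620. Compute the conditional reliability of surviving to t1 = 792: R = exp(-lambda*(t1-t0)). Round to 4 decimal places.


lambda = 0.0255
t0 = 620, t1 = 792
t1 - t0 = 172
lambda * (t1-t0) = 0.0255 * 172 = 4.386
R = exp(-4.386)
R = 0.0125

0.0125


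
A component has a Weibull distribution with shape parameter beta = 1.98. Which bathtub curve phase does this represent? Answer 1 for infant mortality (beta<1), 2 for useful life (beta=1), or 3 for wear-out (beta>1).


beta = 1.98
Compare beta to 1:
beta < 1 => infant mortality (phase 1)
beta = 1 => useful life (phase 2)
beta > 1 => wear-out (phase 3)
Since beta = 1.98, this is wear-out (increasing failure rate)
Phase = 3

3


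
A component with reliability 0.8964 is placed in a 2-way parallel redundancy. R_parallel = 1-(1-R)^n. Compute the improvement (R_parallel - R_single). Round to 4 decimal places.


R_single = 0.8964, n = 2
1 - R_single = 0.1036
(1 - R_single)^n = 0.1036^2 = 0.0107
R_parallel = 1 - 0.0107 = 0.9893
Improvement = 0.9893 - 0.8964
Improvement = 0.0929

0.0929


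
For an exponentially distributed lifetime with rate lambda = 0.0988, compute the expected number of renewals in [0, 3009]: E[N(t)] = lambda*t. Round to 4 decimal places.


lambda = 0.0988
t = 3009
E[N(t)] = lambda * t
E[N(t)] = 0.0988 * 3009
E[N(t)] = 297.2892

297.2892


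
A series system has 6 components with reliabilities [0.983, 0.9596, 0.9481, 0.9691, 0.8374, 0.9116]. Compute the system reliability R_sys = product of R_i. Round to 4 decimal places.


Components: [0.983, 0.9596, 0.9481, 0.9691, 0.8374, 0.9116]
After component 1 (R=0.983): product = 0.983
After component 2 (R=0.9596): product = 0.9433
After component 3 (R=0.9481): product = 0.8943
After component 4 (R=0.9691): product = 0.8667
After component 5 (R=0.8374): product = 0.7258
After component 6 (R=0.9116): product = 0.6616
R_sys = 0.6616

0.6616


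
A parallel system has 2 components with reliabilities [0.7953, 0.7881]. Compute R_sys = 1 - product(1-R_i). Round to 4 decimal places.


Components: [0.7953, 0.7881]
(1 - 0.7953) = 0.2047, running product = 0.2047
(1 - 0.7881) = 0.2119, running product = 0.0434
Product of (1-R_i) = 0.0434
R_sys = 1 - 0.0434 = 0.9566

0.9566


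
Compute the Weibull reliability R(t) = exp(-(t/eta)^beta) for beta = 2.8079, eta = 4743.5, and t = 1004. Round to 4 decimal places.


beta = 2.8079, eta = 4743.5, t = 1004
t/eta = 1004 / 4743.5 = 0.2117
(t/eta)^beta = 0.2117^2.8079 = 0.0128
R(t) = exp(-0.0128)
R(t) = 0.9873

0.9873


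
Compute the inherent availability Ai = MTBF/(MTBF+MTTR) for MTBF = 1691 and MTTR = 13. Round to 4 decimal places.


MTBF = 1691
MTTR = 13
MTBF + MTTR = 1704
Ai = 1691 / 1704
Ai = 0.9924

0.9924


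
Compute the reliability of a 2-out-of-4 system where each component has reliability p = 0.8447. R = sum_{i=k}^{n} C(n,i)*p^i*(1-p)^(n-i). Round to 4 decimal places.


k = 2, n = 4, p = 0.8447
i=2: C(4,2)=6 * 0.8447^2 * 0.1553^2 = 0.1033
i=3: C(4,3)=4 * 0.8447^3 * 0.1553^1 = 0.3744
i=4: C(4,4)=1 * 0.8447^4 * 0.1553^0 = 0.5091
R = sum of terms = 0.9868

0.9868


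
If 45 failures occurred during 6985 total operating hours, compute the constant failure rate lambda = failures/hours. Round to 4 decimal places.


failures = 45
total_hours = 6985
lambda = 45 / 6985
lambda = 0.0064

0.0064


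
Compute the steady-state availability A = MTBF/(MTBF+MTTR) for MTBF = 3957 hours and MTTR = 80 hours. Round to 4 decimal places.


MTBF = 3957
MTTR = 80
MTBF + MTTR = 4037
A = 3957 / 4037
A = 0.9802

0.9802


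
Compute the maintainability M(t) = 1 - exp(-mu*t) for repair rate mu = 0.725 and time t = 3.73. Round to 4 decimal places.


mu = 0.725, t = 3.73
mu * t = 0.725 * 3.73 = 2.7043
exp(-2.7043) = 0.0669
M(t) = 1 - 0.0669
M(t) = 0.9331

0.9331


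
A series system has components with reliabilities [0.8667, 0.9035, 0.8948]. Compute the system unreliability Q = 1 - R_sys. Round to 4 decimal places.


Components: [0.8667, 0.9035, 0.8948]
After component 1: product = 0.8667
After component 2: product = 0.7831
After component 3: product = 0.7007
R_sys = 0.7007
Q = 1 - 0.7007 = 0.2993

0.2993


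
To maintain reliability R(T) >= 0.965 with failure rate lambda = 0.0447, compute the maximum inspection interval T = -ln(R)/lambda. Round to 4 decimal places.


R_target = 0.965
lambda = 0.0447
-ln(0.965) = 0.0356
T = 0.0356 / 0.0447
T = 0.797

0.797


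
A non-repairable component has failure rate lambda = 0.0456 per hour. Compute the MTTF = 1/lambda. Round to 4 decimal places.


lambda = 0.0456
MTTF = 1 / 0.0456
MTTF = 21.9298

21.9298


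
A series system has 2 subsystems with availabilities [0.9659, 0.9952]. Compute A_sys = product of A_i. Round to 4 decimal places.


Subsystems: [0.9659, 0.9952]
After subsystem 1 (A=0.9659): product = 0.9659
After subsystem 2 (A=0.9952): product = 0.9613
A_sys = 0.9613

0.9613


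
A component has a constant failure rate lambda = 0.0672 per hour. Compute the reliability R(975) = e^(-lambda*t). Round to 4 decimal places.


lambda = 0.0672
t = 975
lambda * t = 65.52
R(t) = e^(-65.52)
R(t) = 0.0

0.0


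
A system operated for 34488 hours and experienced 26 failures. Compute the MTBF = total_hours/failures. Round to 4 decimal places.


total_hours = 34488
failures = 26
MTBF = 34488 / 26
MTBF = 1326.4615

1326.4615


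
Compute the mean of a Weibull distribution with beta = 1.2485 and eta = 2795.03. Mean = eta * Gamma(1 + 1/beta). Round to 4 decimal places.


beta = 1.2485, eta = 2795.03
1/beta = 0.801
1 + 1/beta = 1.801
Gamma(1.801) = 0.9316
Mean = 2795.03 * 0.9316
Mean = 2603.9596

2603.9596


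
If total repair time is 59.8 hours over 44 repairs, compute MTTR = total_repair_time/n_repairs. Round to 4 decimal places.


total_repair_time = 59.8
n_repairs = 44
MTTR = 59.8 / 44
MTTR = 1.3591

1.3591


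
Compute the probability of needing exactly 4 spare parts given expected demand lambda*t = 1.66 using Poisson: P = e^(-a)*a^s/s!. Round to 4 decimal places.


a = 1.66, s = 4
e^(-a) = e^(-1.66) = 0.1901
a^s = 1.66^4 = 7.5933
s! = 24
P = 0.1901 * 7.5933 / 24
P = 0.0602

0.0602


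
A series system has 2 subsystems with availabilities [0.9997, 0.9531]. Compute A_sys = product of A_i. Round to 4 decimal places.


Subsystems: [0.9997, 0.9531]
After subsystem 1 (A=0.9997): product = 0.9997
After subsystem 2 (A=0.9531): product = 0.9528
A_sys = 0.9528

0.9528


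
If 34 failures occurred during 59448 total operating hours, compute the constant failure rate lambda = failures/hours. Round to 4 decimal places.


failures = 34
total_hours = 59448
lambda = 34 / 59448
lambda = 0.0006

0.0006


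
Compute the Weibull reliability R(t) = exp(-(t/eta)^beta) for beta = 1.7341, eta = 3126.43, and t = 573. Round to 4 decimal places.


beta = 1.7341, eta = 3126.43, t = 573
t/eta = 573 / 3126.43 = 0.1833
(t/eta)^beta = 0.1833^1.7341 = 0.0527
R(t) = exp(-0.0527)
R(t) = 0.9486

0.9486


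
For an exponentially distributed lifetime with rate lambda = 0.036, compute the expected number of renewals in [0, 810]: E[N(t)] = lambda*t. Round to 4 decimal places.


lambda = 0.036
t = 810
E[N(t)] = lambda * t
E[N(t)] = 0.036 * 810
E[N(t)] = 29.16

29.16


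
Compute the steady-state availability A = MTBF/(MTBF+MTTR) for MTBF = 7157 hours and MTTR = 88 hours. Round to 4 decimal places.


MTBF = 7157
MTTR = 88
MTBF + MTTR = 7245
A = 7157 / 7245
A = 0.9879

0.9879


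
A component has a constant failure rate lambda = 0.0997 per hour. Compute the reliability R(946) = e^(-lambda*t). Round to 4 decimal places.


lambda = 0.0997
t = 946
lambda * t = 94.3162
R(t) = e^(-94.3162)
R(t) = 0.0

0.0


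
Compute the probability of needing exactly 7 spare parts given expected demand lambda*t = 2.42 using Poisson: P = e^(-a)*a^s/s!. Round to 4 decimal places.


a = 2.42, s = 7
e^(-a) = e^(-2.42) = 0.0889
a^s = 2.42^7 = 486.0798
s! = 5040
P = 0.0889 * 486.0798 / 5040
P = 0.0086

0.0086


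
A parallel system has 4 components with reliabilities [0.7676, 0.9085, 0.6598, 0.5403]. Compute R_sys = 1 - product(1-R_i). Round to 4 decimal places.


Components: [0.7676, 0.9085, 0.6598, 0.5403]
(1 - 0.7676) = 0.2324, running product = 0.2324
(1 - 0.9085) = 0.0915, running product = 0.0213
(1 - 0.6598) = 0.3402, running product = 0.0072
(1 - 0.5403) = 0.4597, running product = 0.0033
Product of (1-R_i) = 0.0033
R_sys = 1 - 0.0033 = 0.9967

0.9967


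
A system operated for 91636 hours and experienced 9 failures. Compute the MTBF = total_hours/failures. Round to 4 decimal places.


total_hours = 91636
failures = 9
MTBF = 91636 / 9
MTBF = 10181.7778

10181.7778


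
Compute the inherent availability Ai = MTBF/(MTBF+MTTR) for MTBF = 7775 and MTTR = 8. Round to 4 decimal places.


MTBF = 7775
MTTR = 8
MTBF + MTTR = 7783
Ai = 7775 / 7783
Ai = 0.999

0.999


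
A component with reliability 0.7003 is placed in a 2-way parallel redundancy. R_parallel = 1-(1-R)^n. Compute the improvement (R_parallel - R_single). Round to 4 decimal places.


R_single = 0.7003, n = 2
1 - R_single = 0.2997
(1 - R_single)^n = 0.2997^2 = 0.0898
R_parallel = 1 - 0.0898 = 0.9102
Improvement = 0.9102 - 0.7003
Improvement = 0.2099

0.2099


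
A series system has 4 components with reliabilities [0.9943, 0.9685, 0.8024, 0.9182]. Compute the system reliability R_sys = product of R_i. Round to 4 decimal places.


Components: [0.9943, 0.9685, 0.8024, 0.9182]
After component 1 (R=0.9943): product = 0.9943
After component 2 (R=0.9685): product = 0.963
After component 3 (R=0.8024): product = 0.7727
After component 4 (R=0.9182): product = 0.7095
R_sys = 0.7095

0.7095


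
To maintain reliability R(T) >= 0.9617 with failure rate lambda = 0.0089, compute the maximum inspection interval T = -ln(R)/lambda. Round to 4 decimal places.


R_target = 0.9617
lambda = 0.0089
-ln(0.9617) = 0.0391
T = 0.0391 / 0.0089
T = 4.3879

4.3879


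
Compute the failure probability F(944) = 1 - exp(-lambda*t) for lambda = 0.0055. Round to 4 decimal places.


lambda = 0.0055, t = 944
lambda * t = 5.192
exp(-5.192) = 0.0056
F(t) = 1 - 0.0056
F(t) = 0.9944

0.9944


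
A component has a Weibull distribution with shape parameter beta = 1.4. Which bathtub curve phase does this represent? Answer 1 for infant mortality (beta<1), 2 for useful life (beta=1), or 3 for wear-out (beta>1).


beta = 1.4
Compare beta to 1:
beta < 1 => infant mortality (phase 1)
beta = 1 => useful life (phase 2)
beta > 1 => wear-out (phase 3)
Since beta = 1.4, this is wear-out (increasing failure rate)
Phase = 3

3


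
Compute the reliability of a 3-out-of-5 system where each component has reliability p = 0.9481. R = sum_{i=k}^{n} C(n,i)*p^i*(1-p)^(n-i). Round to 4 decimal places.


k = 3, n = 5, p = 0.9481
i=3: C(5,3)=10 * 0.9481^3 * 0.0519^2 = 0.023
i=4: C(5,4)=5 * 0.9481^4 * 0.0519^1 = 0.2097
i=5: C(5,5)=1 * 0.9481^5 * 0.0519^0 = 0.7661
R = sum of terms = 0.9987

0.9987


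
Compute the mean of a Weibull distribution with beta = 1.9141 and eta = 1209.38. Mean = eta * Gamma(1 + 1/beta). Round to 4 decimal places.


beta = 1.9141, eta = 1209.38
1/beta = 0.5224
1 + 1/beta = 1.5224
Gamma(1.5224) = 0.8872
Mean = 1209.38 * 0.8872
Mean = 1072.9139

1072.9139


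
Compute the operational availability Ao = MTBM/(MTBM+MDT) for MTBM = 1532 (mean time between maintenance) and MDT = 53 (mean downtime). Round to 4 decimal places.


MTBM = 1532
MDT = 53
MTBM + MDT = 1585
Ao = 1532 / 1585
Ao = 0.9666

0.9666


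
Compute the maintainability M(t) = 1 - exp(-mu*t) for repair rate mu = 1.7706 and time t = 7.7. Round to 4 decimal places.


mu = 1.7706, t = 7.7
mu * t = 1.7706 * 7.7 = 13.6336
exp(-13.6336) = 0.0
M(t) = 1 - 0.0
M(t) = 1.0

1.0


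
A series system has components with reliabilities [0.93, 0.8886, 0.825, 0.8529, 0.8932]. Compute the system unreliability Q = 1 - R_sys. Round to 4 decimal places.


Components: [0.93, 0.8886, 0.825, 0.8529, 0.8932]
After component 1: product = 0.93
After component 2: product = 0.8264
After component 3: product = 0.6818
After component 4: product = 0.5815
After component 5: product = 0.5194
R_sys = 0.5194
Q = 1 - 0.5194 = 0.4806

0.4806


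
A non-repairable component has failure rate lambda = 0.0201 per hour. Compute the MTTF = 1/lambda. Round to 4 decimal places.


lambda = 0.0201
MTTF = 1 / 0.0201
MTTF = 49.7512

49.7512


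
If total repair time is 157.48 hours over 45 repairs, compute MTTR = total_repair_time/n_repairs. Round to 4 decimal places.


total_repair_time = 157.48
n_repairs = 45
MTTR = 157.48 / 45
MTTR = 3.4996

3.4996


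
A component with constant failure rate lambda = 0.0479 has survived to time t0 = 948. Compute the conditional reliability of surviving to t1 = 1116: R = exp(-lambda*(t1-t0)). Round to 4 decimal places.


lambda = 0.0479
t0 = 948, t1 = 1116
t1 - t0 = 168
lambda * (t1-t0) = 0.0479 * 168 = 8.0472
R = exp(-8.0472)
R = 0.0003

0.0003


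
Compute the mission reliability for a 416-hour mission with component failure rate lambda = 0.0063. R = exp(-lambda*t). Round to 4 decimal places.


lambda = 0.0063
mission_time = 416
lambda * t = 0.0063 * 416 = 2.6208
R = exp(-2.6208)
R = 0.0727

0.0727


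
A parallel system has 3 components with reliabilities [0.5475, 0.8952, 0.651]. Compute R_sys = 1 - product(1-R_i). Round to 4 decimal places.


Components: [0.5475, 0.8952, 0.651]
(1 - 0.5475) = 0.4525, running product = 0.4525
(1 - 0.8952) = 0.1048, running product = 0.0474
(1 - 0.651) = 0.349, running product = 0.0166
Product of (1-R_i) = 0.0166
R_sys = 1 - 0.0166 = 0.9834

0.9834


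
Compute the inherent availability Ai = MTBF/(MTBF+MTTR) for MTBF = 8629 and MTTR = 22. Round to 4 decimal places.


MTBF = 8629
MTTR = 22
MTBF + MTTR = 8651
Ai = 8629 / 8651
Ai = 0.9975

0.9975


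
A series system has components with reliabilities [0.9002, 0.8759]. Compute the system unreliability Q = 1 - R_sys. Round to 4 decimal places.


Components: [0.9002, 0.8759]
After component 1: product = 0.9002
After component 2: product = 0.7885
R_sys = 0.7885
Q = 1 - 0.7885 = 0.2115

0.2115


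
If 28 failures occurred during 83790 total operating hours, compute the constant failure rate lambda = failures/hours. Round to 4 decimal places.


failures = 28
total_hours = 83790
lambda = 28 / 83790
lambda = 0.0003

0.0003


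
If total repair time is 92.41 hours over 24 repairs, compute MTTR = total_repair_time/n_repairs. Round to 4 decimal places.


total_repair_time = 92.41
n_repairs = 24
MTTR = 92.41 / 24
MTTR = 3.8504

3.8504


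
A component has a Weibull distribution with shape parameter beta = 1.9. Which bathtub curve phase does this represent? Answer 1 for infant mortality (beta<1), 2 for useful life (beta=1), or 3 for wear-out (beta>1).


beta = 1.9
Compare beta to 1:
beta < 1 => infant mortality (phase 1)
beta = 1 => useful life (phase 2)
beta > 1 => wear-out (phase 3)
Since beta = 1.9, this is wear-out (increasing failure rate)
Phase = 3

3


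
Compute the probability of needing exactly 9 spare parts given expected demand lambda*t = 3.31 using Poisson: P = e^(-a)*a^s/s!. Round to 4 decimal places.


a = 3.31, s = 9
e^(-a) = e^(-3.31) = 0.0365
a^s = 3.31^9 = 47692.7038
s! = 362880
P = 0.0365 * 47692.7038 / 362880
P = 0.0048

0.0048


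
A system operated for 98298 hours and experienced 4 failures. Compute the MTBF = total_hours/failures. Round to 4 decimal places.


total_hours = 98298
failures = 4
MTBF = 98298 / 4
MTBF = 24574.5

24574.5


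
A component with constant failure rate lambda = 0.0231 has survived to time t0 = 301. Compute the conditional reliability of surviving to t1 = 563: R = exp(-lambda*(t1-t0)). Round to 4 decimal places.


lambda = 0.0231
t0 = 301, t1 = 563
t1 - t0 = 262
lambda * (t1-t0) = 0.0231 * 262 = 6.0522
R = exp(-6.0522)
R = 0.0024

0.0024


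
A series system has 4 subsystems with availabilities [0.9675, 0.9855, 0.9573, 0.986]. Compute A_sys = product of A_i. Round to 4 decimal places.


Subsystems: [0.9675, 0.9855, 0.9573, 0.986]
After subsystem 1 (A=0.9675): product = 0.9675
After subsystem 2 (A=0.9855): product = 0.9535
After subsystem 3 (A=0.9573): product = 0.9128
After subsystem 4 (A=0.986): product = 0.9
A_sys = 0.9

0.9


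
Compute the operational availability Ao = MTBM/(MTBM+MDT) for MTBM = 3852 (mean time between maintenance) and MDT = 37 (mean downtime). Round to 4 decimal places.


MTBM = 3852
MDT = 37
MTBM + MDT = 3889
Ao = 3852 / 3889
Ao = 0.9905

0.9905


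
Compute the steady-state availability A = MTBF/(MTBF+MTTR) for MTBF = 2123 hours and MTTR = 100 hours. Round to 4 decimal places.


MTBF = 2123
MTTR = 100
MTBF + MTTR = 2223
A = 2123 / 2223
A = 0.955

0.955


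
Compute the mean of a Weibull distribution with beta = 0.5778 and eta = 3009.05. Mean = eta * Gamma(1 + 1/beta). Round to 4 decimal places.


beta = 0.5778, eta = 3009.05
1/beta = 1.7307
1 + 1/beta = 2.7307
Gamma(2.7307) = 1.5833
Mean = 3009.05 * 1.5833
Mean = 4764.1454

4764.1454


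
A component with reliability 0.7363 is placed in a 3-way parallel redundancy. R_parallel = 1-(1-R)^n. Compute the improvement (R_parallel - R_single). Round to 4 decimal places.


R_single = 0.7363, n = 3
1 - R_single = 0.2637
(1 - R_single)^n = 0.2637^3 = 0.0183
R_parallel = 1 - 0.0183 = 0.9817
Improvement = 0.9817 - 0.7363
Improvement = 0.2454

0.2454


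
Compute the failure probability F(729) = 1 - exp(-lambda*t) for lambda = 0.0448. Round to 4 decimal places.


lambda = 0.0448, t = 729
lambda * t = 32.6592
exp(-32.6592) = 0.0
F(t) = 1 - 0.0
F(t) = 1.0

1.0


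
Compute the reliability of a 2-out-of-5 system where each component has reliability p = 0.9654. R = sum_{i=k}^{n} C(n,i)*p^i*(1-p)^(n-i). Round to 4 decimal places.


k = 2, n = 5, p = 0.9654
i=2: C(5,2)=10 * 0.9654^2 * 0.0346^3 = 0.0004
i=3: C(5,3)=10 * 0.9654^3 * 0.0346^2 = 0.0108
i=4: C(5,4)=5 * 0.9654^4 * 0.0346^1 = 0.1503
i=5: C(5,5)=1 * 0.9654^5 * 0.0346^0 = 0.8386
R = sum of terms = 1.0

1.0


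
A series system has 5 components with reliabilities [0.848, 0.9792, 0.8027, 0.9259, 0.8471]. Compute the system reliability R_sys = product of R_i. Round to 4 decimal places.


Components: [0.848, 0.9792, 0.8027, 0.9259, 0.8471]
After component 1 (R=0.848): product = 0.848
After component 2 (R=0.9792): product = 0.8304
After component 3 (R=0.8027): product = 0.6665
After component 4 (R=0.9259): product = 0.6171
After component 5 (R=0.8471): product = 0.5228
R_sys = 0.5228

0.5228


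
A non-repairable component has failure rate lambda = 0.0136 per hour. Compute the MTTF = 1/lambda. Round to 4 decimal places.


lambda = 0.0136
MTTF = 1 / 0.0136
MTTF = 73.5294

73.5294


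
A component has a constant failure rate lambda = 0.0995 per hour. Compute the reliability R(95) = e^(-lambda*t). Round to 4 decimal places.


lambda = 0.0995
t = 95
lambda * t = 9.4525
R(t) = e^(-9.4525)
R(t) = 0.0001

0.0001


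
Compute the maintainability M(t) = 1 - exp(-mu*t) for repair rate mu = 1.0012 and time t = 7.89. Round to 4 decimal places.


mu = 1.0012, t = 7.89
mu * t = 1.0012 * 7.89 = 7.8995
exp(-7.8995) = 0.0004
M(t) = 1 - 0.0004
M(t) = 0.9996

0.9996


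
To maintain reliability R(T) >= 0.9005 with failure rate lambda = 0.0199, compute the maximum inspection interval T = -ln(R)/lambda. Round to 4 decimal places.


R_target = 0.9005
lambda = 0.0199
-ln(0.9005) = 0.1048
T = 0.1048 / 0.0199
T = 5.2666

5.2666


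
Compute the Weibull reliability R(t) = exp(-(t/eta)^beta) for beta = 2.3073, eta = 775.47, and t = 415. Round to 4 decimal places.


beta = 2.3073, eta = 775.47, t = 415
t/eta = 415 / 775.47 = 0.5352
(t/eta)^beta = 0.5352^2.3073 = 0.2363
R(t) = exp(-0.2363)
R(t) = 0.7895

0.7895


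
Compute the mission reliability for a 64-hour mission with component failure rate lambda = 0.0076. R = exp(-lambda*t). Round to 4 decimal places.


lambda = 0.0076
mission_time = 64
lambda * t = 0.0076 * 64 = 0.4864
R = exp(-0.4864)
R = 0.6148

0.6148


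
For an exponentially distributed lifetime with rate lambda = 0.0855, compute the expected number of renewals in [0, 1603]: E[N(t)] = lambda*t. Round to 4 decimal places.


lambda = 0.0855
t = 1603
E[N(t)] = lambda * t
E[N(t)] = 0.0855 * 1603
E[N(t)] = 137.0565

137.0565


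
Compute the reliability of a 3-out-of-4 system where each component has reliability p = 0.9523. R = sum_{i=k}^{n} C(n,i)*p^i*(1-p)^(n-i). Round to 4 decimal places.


k = 3, n = 4, p = 0.9523
i=3: C(4,3)=4 * 0.9523^3 * 0.0477^1 = 0.1648
i=4: C(4,4)=1 * 0.9523^4 * 0.0477^0 = 0.8224
R = sum of terms = 0.9872

0.9872


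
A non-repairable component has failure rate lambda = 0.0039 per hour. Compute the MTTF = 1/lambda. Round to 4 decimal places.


lambda = 0.0039
MTTF = 1 / 0.0039
MTTF = 256.4103

256.4103


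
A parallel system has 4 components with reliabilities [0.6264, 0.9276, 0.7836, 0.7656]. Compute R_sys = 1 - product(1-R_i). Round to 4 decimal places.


Components: [0.6264, 0.9276, 0.7836, 0.7656]
(1 - 0.6264) = 0.3736, running product = 0.3736
(1 - 0.9276) = 0.0724, running product = 0.027
(1 - 0.7836) = 0.2164, running product = 0.0059
(1 - 0.7656) = 0.2344, running product = 0.0014
Product of (1-R_i) = 0.0014
R_sys = 1 - 0.0014 = 0.9986

0.9986


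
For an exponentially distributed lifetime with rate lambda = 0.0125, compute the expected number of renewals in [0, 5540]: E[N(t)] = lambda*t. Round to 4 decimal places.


lambda = 0.0125
t = 5540
E[N(t)] = lambda * t
E[N(t)] = 0.0125 * 5540
E[N(t)] = 69.25

69.25


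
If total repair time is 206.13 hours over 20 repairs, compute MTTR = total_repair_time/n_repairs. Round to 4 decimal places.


total_repair_time = 206.13
n_repairs = 20
MTTR = 206.13 / 20
MTTR = 10.3065

10.3065


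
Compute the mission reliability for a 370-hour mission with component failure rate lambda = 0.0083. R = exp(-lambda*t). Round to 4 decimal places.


lambda = 0.0083
mission_time = 370
lambda * t = 0.0083 * 370 = 3.071
R = exp(-3.071)
R = 0.0464

0.0464


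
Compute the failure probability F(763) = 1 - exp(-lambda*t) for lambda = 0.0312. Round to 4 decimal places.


lambda = 0.0312, t = 763
lambda * t = 23.8056
exp(-23.8056) = 0.0
F(t) = 1 - 0.0
F(t) = 1.0

1.0


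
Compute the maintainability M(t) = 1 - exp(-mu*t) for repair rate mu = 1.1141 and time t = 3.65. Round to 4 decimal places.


mu = 1.1141, t = 3.65
mu * t = 1.1141 * 3.65 = 4.0665
exp(-4.0665) = 0.0171
M(t) = 1 - 0.0171
M(t) = 0.9829

0.9829


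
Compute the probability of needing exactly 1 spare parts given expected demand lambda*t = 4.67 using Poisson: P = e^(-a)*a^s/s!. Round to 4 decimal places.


a = 4.67, s = 1
e^(-a) = e^(-4.67) = 0.0094
a^s = 4.67^1 = 4.67
s! = 1
P = 0.0094 * 4.67 / 1
P = 0.0438

0.0438


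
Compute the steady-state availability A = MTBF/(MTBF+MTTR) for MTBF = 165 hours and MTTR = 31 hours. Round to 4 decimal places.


MTBF = 165
MTTR = 31
MTBF + MTTR = 196
A = 165 / 196
A = 0.8418

0.8418


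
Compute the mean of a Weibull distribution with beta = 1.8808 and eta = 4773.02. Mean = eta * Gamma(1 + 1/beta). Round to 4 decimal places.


beta = 1.8808, eta = 4773.02
1/beta = 0.5317
1 + 1/beta = 1.5317
Gamma(1.5317) = 0.8877
Mean = 4773.02 * 0.8877
Mean = 4236.8426

4236.8426


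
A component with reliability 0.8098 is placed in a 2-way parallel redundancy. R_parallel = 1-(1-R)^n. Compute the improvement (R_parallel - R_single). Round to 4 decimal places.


R_single = 0.8098, n = 2
1 - R_single = 0.1902
(1 - R_single)^n = 0.1902^2 = 0.0362
R_parallel = 1 - 0.0362 = 0.9638
Improvement = 0.9638 - 0.8098
Improvement = 0.154

0.154


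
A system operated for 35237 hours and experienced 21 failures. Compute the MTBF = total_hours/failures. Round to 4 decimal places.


total_hours = 35237
failures = 21
MTBF = 35237 / 21
MTBF = 1677.9524

1677.9524


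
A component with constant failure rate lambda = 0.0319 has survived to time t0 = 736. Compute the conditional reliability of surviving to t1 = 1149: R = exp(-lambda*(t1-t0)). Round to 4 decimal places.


lambda = 0.0319
t0 = 736, t1 = 1149
t1 - t0 = 413
lambda * (t1-t0) = 0.0319 * 413 = 13.1747
R = exp(-13.1747)
R = 0.0

0.0


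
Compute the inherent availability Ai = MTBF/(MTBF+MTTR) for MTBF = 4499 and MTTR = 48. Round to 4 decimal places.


MTBF = 4499
MTTR = 48
MTBF + MTTR = 4547
Ai = 4499 / 4547
Ai = 0.9894

0.9894


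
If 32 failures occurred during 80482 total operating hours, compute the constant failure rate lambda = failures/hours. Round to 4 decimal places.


failures = 32
total_hours = 80482
lambda = 32 / 80482
lambda = 0.0004

0.0004


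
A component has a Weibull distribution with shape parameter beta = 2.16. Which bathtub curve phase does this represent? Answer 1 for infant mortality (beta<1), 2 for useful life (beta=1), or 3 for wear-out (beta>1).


beta = 2.16
Compare beta to 1:
beta < 1 => infant mortality (phase 1)
beta = 1 => useful life (phase 2)
beta > 1 => wear-out (phase 3)
Since beta = 2.16, this is wear-out (increasing failure rate)
Phase = 3

3


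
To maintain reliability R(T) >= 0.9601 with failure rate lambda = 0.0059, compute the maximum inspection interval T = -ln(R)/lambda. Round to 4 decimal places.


R_target = 0.9601
lambda = 0.0059
-ln(0.9601) = 0.0407
T = 0.0407 / 0.0059
T = 6.9013

6.9013


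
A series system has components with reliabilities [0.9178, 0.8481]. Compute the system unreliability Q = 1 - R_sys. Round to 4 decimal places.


Components: [0.9178, 0.8481]
After component 1: product = 0.9178
After component 2: product = 0.7784
R_sys = 0.7784
Q = 1 - 0.7784 = 0.2216

0.2216


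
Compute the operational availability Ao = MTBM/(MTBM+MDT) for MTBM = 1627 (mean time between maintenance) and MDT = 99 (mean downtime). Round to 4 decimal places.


MTBM = 1627
MDT = 99
MTBM + MDT = 1726
Ao = 1627 / 1726
Ao = 0.9426

0.9426


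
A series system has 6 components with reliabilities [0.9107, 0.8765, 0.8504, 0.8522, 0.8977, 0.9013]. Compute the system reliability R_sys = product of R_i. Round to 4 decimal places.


Components: [0.9107, 0.8765, 0.8504, 0.8522, 0.8977, 0.9013]
After component 1 (R=0.9107): product = 0.9107
After component 2 (R=0.8765): product = 0.7982
After component 3 (R=0.8504): product = 0.6788
After component 4 (R=0.8522): product = 0.5785
After component 5 (R=0.8977): product = 0.5193
After component 6 (R=0.9013): product = 0.4681
R_sys = 0.4681

0.4681


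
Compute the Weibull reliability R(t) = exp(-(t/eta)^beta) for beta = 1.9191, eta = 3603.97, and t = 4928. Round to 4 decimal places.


beta = 1.9191, eta = 3603.97, t = 4928
t/eta = 4928 / 3603.97 = 1.3674
(t/eta)^beta = 1.3674^1.9191 = 1.823
R(t) = exp(-1.823)
R(t) = 0.1615

0.1615


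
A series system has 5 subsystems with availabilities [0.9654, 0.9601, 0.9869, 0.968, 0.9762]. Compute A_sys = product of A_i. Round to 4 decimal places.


Subsystems: [0.9654, 0.9601, 0.9869, 0.968, 0.9762]
After subsystem 1 (A=0.9654): product = 0.9654
After subsystem 2 (A=0.9601): product = 0.9269
After subsystem 3 (A=0.9869): product = 0.9147
After subsystem 4 (A=0.968): product = 0.8855
After subsystem 5 (A=0.9762): product = 0.8644
A_sys = 0.8644

0.8644


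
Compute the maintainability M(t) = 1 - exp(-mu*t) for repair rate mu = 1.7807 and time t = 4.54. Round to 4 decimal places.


mu = 1.7807, t = 4.54
mu * t = 1.7807 * 4.54 = 8.0844
exp(-8.0844) = 0.0003
M(t) = 1 - 0.0003
M(t) = 0.9997

0.9997


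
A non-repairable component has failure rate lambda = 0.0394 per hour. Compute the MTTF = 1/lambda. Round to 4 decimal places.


lambda = 0.0394
MTTF = 1 / 0.0394
MTTF = 25.3807

25.3807


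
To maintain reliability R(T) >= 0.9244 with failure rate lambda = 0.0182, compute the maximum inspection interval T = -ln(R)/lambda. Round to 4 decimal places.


R_target = 0.9244
lambda = 0.0182
-ln(0.9244) = 0.0786
T = 0.0786 / 0.0182
T = 4.3193

4.3193


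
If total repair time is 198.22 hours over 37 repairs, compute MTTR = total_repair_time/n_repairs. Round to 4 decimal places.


total_repair_time = 198.22
n_repairs = 37
MTTR = 198.22 / 37
MTTR = 5.3573

5.3573


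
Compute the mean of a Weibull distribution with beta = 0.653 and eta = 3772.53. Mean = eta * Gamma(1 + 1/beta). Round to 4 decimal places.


beta = 0.653, eta = 3772.53
1/beta = 1.5314
1 + 1/beta = 2.5314
Gamma(2.5314) = 1.3593
Mean = 3772.53 * 1.3593
Mean = 5128.1438

5128.1438


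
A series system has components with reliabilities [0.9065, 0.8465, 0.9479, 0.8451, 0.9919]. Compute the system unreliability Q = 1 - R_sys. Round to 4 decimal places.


Components: [0.9065, 0.8465, 0.9479, 0.8451, 0.9919]
After component 1: product = 0.9065
After component 2: product = 0.7674
After component 3: product = 0.7274
After component 4: product = 0.6147
After component 5: product = 0.6097
R_sys = 0.6097
Q = 1 - 0.6097 = 0.3903

0.3903


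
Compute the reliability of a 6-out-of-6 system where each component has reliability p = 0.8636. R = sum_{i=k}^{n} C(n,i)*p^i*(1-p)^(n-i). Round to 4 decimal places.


k = 6, n = 6, p = 0.8636
i=6: C(6,6)=1 * 0.8636^6 * 0.1364^0 = 0.4148
R = sum of terms = 0.4148

0.4148


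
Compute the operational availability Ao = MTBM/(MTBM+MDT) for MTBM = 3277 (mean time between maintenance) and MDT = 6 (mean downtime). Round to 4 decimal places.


MTBM = 3277
MDT = 6
MTBM + MDT = 3283
Ao = 3277 / 3283
Ao = 0.9982

0.9982


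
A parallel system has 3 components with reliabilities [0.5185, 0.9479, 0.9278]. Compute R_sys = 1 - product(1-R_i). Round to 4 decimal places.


Components: [0.5185, 0.9479, 0.9278]
(1 - 0.5185) = 0.4815, running product = 0.4815
(1 - 0.9479) = 0.0521, running product = 0.0251
(1 - 0.9278) = 0.0722, running product = 0.0018
Product of (1-R_i) = 0.0018
R_sys = 1 - 0.0018 = 0.9982

0.9982


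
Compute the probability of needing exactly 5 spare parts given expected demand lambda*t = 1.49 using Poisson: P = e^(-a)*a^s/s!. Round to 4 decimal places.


a = 1.49, s = 5
e^(-a) = e^(-1.49) = 0.2254
a^s = 1.49^5 = 7.344
s! = 120
P = 0.2254 * 7.344 / 120
P = 0.0138

0.0138


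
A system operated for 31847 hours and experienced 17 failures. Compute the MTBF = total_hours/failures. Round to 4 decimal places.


total_hours = 31847
failures = 17
MTBF = 31847 / 17
MTBF = 1873.3529

1873.3529


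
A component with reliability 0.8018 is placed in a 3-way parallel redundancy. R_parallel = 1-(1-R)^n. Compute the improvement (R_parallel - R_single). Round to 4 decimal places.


R_single = 0.8018, n = 3
1 - R_single = 0.1982
(1 - R_single)^n = 0.1982^3 = 0.0078
R_parallel = 1 - 0.0078 = 0.9922
Improvement = 0.9922 - 0.8018
Improvement = 0.1904

0.1904


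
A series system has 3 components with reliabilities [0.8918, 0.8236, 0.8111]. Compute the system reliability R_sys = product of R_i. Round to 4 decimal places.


Components: [0.8918, 0.8236, 0.8111]
After component 1 (R=0.8918): product = 0.8918
After component 2 (R=0.8236): product = 0.7345
After component 3 (R=0.8111): product = 0.5957
R_sys = 0.5957

0.5957


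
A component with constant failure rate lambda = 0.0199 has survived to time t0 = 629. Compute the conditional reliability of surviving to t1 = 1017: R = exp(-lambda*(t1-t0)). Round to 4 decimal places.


lambda = 0.0199
t0 = 629, t1 = 1017
t1 - t0 = 388
lambda * (t1-t0) = 0.0199 * 388 = 7.7212
R = exp(-7.7212)
R = 0.0004

0.0004


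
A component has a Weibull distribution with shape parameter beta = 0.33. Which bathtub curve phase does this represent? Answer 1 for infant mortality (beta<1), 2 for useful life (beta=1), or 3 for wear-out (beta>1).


beta = 0.33
Compare beta to 1:
beta < 1 => infant mortality (phase 1)
beta = 1 => useful life (phase 2)
beta > 1 => wear-out (phase 3)
Since beta = 0.33, this is infant mortality (decreasing failure rate)
Phase = 1

1


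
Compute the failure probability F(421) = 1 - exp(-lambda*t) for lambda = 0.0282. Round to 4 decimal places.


lambda = 0.0282, t = 421
lambda * t = 11.8722
exp(-11.8722) = 0.0
F(t) = 1 - 0.0
F(t) = 1.0

1.0


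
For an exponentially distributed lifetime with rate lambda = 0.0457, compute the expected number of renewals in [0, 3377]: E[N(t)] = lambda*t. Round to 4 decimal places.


lambda = 0.0457
t = 3377
E[N(t)] = lambda * t
E[N(t)] = 0.0457 * 3377
E[N(t)] = 154.3289

154.3289


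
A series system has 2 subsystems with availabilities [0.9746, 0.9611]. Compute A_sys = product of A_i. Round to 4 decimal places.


Subsystems: [0.9746, 0.9611]
After subsystem 1 (A=0.9746): product = 0.9746
After subsystem 2 (A=0.9611): product = 0.9367
A_sys = 0.9367

0.9367


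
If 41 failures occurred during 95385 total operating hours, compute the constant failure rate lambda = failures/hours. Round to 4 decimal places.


failures = 41
total_hours = 95385
lambda = 41 / 95385
lambda = 0.0004

0.0004


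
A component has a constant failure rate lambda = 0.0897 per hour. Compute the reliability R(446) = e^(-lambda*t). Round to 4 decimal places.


lambda = 0.0897
t = 446
lambda * t = 40.0062
R(t) = e^(-40.0062)
R(t) = 0.0

0.0


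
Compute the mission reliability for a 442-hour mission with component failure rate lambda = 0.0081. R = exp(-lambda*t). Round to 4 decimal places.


lambda = 0.0081
mission_time = 442
lambda * t = 0.0081 * 442 = 3.5802
R = exp(-3.5802)
R = 0.0279

0.0279


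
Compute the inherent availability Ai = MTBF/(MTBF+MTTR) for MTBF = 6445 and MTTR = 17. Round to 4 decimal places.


MTBF = 6445
MTTR = 17
MTBF + MTTR = 6462
Ai = 6445 / 6462
Ai = 0.9974

0.9974


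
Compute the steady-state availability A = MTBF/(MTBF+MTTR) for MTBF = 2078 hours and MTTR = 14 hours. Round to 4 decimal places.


MTBF = 2078
MTTR = 14
MTBF + MTTR = 2092
A = 2078 / 2092
A = 0.9933

0.9933


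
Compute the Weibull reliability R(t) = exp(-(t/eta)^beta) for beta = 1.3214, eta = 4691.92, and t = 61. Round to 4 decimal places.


beta = 1.3214, eta = 4691.92, t = 61
t/eta = 61 / 4691.92 = 0.013
(t/eta)^beta = 0.013^1.3214 = 0.0032
R(t) = exp(-0.0032)
R(t) = 0.9968

0.9968


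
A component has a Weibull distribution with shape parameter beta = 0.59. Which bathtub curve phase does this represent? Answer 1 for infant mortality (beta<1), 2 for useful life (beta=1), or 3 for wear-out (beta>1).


beta = 0.59
Compare beta to 1:
beta < 1 => infant mortality (phase 1)
beta = 1 => useful life (phase 2)
beta > 1 => wear-out (phase 3)
Since beta = 0.59, this is infant mortality (decreasing failure rate)
Phase = 1

1


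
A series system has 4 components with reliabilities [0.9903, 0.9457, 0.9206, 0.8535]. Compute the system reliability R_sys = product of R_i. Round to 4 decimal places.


Components: [0.9903, 0.9457, 0.9206, 0.8535]
After component 1 (R=0.9903): product = 0.9903
After component 2 (R=0.9457): product = 0.9365
After component 3 (R=0.9206): product = 0.8622
After component 4 (R=0.8535): product = 0.7359
R_sys = 0.7359

0.7359


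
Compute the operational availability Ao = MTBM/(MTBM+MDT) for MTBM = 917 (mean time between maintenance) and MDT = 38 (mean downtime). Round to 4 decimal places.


MTBM = 917
MDT = 38
MTBM + MDT = 955
Ao = 917 / 955
Ao = 0.9602

0.9602


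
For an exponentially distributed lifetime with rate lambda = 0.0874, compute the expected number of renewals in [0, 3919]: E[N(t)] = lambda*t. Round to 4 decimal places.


lambda = 0.0874
t = 3919
E[N(t)] = lambda * t
E[N(t)] = 0.0874 * 3919
E[N(t)] = 342.5206

342.5206


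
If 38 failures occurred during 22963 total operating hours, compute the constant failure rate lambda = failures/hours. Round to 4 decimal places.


failures = 38
total_hours = 22963
lambda = 38 / 22963
lambda = 0.0017

0.0017


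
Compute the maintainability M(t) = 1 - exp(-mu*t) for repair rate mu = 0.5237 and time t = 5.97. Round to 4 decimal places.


mu = 0.5237, t = 5.97
mu * t = 0.5237 * 5.97 = 3.1265
exp(-3.1265) = 0.0439
M(t) = 1 - 0.0439
M(t) = 0.9561

0.9561


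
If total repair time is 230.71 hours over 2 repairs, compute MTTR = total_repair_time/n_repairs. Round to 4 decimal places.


total_repair_time = 230.71
n_repairs = 2
MTTR = 230.71 / 2
MTTR = 115.355

115.355


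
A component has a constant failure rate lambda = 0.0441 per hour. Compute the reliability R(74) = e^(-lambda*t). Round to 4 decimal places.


lambda = 0.0441
t = 74
lambda * t = 3.2634
R(t) = e^(-3.2634)
R(t) = 0.0383

0.0383


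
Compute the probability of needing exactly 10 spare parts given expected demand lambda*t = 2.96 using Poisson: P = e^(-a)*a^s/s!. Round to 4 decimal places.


a = 2.96, s = 10
e^(-a) = e^(-2.96) = 0.0518
a^s = 2.96^10 = 51631.7815
s! = 3628800
P = 0.0518 * 51631.7815 / 3628800
P = 0.0007

0.0007


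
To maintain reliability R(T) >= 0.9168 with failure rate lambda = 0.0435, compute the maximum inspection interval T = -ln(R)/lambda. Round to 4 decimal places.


R_target = 0.9168
lambda = 0.0435
-ln(0.9168) = 0.0869
T = 0.0869 / 0.0435
T = 1.9969

1.9969


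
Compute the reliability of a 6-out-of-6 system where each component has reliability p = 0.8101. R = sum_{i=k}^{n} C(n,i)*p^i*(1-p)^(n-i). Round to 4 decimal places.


k = 6, n = 6, p = 0.8101
i=6: C(6,6)=1 * 0.8101^6 * 0.1899^0 = 0.2826
R = sum of terms = 0.2826

0.2826


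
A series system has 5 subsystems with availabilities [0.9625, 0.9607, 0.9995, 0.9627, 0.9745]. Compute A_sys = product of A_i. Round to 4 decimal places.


Subsystems: [0.9625, 0.9607, 0.9995, 0.9627, 0.9745]
After subsystem 1 (A=0.9625): product = 0.9625
After subsystem 2 (A=0.9607): product = 0.9247
After subsystem 3 (A=0.9995): product = 0.9242
After subsystem 4 (A=0.9627): product = 0.8897
After subsystem 5 (A=0.9745): product = 0.8671
A_sys = 0.8671

0.8671
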